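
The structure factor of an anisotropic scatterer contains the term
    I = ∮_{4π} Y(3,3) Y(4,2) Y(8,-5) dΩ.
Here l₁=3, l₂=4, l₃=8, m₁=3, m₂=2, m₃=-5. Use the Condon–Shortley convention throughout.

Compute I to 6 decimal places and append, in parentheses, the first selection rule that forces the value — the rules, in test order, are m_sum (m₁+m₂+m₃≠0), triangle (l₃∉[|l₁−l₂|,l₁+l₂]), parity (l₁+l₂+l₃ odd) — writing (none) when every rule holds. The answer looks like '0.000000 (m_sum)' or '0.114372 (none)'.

0.000000 (triangle)

triangle: need 1≤l₃≤7, have 8; I=0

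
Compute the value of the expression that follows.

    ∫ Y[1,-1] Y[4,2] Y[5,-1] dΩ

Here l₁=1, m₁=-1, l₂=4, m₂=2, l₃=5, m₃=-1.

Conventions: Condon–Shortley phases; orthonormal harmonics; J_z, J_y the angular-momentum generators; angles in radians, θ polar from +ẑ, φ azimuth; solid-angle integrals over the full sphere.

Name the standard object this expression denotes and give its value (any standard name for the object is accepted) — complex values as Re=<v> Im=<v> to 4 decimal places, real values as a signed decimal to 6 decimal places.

This is a Gaunt coefficient — the integral of a triple product of spherical harmonics over the sphere.
m-sum 0 ✓  L=10 even ✓  3≤5≤5 ✓
Π(2lᵢ+1) = 3×9×11 = 297
triangle coeff Δ(1,4,5) = 1/495
Σ_t [0,0]: t=0:+1/576 = 1/576
(3j)²=5/99 [(1 4 5; 0 0 0)], sign=-1
Σ_t [0,0]: t=0:+1/2880 = 1/2880
(3j)²=2/165 [(1 4 5; -1 2 -1)], sign=+1
⇒ 4πI² = 2/11
I = (-1)√(2/11/(4π)) = -0.12028562

Gaunt coefficient, -0.120286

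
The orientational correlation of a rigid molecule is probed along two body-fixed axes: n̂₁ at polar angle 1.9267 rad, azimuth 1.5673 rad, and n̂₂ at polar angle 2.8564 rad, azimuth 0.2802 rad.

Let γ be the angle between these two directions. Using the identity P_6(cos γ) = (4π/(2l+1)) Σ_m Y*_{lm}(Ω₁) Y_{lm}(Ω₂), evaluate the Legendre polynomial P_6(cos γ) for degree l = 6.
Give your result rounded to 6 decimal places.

0.301146

Summing Y*_{l m}(θ₁,φ₁)·Y_{l m}(θ₂,φ₂) over m ∈ [−6, 6]; prefactor 4π/(2·6+1) = 0.966644:
  [-6]  conj(Y_{6,-6})(Ω₁) = -0.327558+0.006873i ; Y_{6,-6}(Ω₂) = -0.000026-0.000238i ; Δ = +0.000010+0.000078i
  [-5]  conj(Y_{6,-5})(Ω₁) = -0.007375-0.421832i ; Y_{6,-5}(Ω₂) = -0.000478+0.002790i ; Δ = +0.001180+0.000181i
  [-4]  conj(Y_{6,-4})(Ω₁) = +0.092389-0.001292i ; Y_{6,-4}(Ω₂) = +0.008876-0.018376i ; Δ = +0.000796-0.001709i
  [-3]  conj(Y_{6,-3})(Ω₁) = -0.003263-0.311105i ; Y_{6,-3}(Ω₂) = -0.066195+0.073938i ; Δ = +0.023219+0.020352i
  [-2]  conj(Y_{6,-2})(Ω₁) = +0.199997-0.001399i ; Y_{6,-2}(Ω₂) = +0.270936-0.170014i ; Δ = +0.053949-0.034381i
  [-1]  conj(Y_{6,-1})(Ω₁) = -0.000868-0.248134i ; Y_{6,-1}(Ω₂) = -0.572616+0.164782i ; Δ = +0.041385+0.141942i
  [+0]  conj(Y_{6,0})(Ω₁) = +0.223648-0.000000i ; Y_{6,0}(Ω₂) = +0.315044+0.000000i ; Δ = +0.070459+0.000000i
  [+1]  conj(Y_{6,1})(Ω₁) = +0.000868-0.248134i ; Y_{6,1}(Ω₂) = +0.572616+0.164782i ; Δ = +0.041385-0.141942i
  [+2]  conj(Y_{6,2})(Ω₁) = +0.199997+0.001399i ; Y_{6,2}(Ω₂) = +0.270936+0.170014i ; Δ = +0.053949+0.034381i
  [+3]  conj(Y_{6,3})(Ω₁) = +0.003263-0.311105i ; Y_{6,3}(Ω₂) = +0.066195+0.073938i ; Δ = +0.023219-0.020352i
  [+4]  conj(Y_{6,4})(Ω₁) = +0.092389+0.001292i ; Y_{6,4}(Ω₂) = +0.008876+0.018376i ; Δ = +0.000796+0.001709i
  [+5]  conj(Y_{6,5})(Ω₁) = +0.007375-0.421832i ; Y_{6,5}(Ω₂) = +0.000478+0.002790i ; Δ = +0.001180-0.000181i
  [+6]  conj(Y_{6,6})(Ω₁) = -0.327558-0.006873i ; Y_{6,6}(Ω₂) = -0.000026+0.000238i ; Δ = +0.000010-0.000078i
Accumulated sum +0.311538+0.000000i; after 4π/(2l+1) scaling, +0.301146+0.000000i ⇒ P_6 = 0.301146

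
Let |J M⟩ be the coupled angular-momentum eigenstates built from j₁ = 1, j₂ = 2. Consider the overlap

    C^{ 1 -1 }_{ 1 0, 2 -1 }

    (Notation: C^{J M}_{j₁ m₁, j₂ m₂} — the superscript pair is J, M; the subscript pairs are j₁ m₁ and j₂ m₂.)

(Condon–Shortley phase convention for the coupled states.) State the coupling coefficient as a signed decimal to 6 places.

j₁+j₂−J=2  J+j₁−j₂=0  J−j₁+j₂=2  j₁+j₂+J+1=5
(j₁±m₁, j₂±m₂, J±M) = (1,1,1,3,0,2)
P² = 6/5
sum k=1..1:
  [1] −1/2 = -1/2
S = -1/2
C² = P²·S² = 3/10 ; C = -0.547723

-0.547723  (= −√(3/10))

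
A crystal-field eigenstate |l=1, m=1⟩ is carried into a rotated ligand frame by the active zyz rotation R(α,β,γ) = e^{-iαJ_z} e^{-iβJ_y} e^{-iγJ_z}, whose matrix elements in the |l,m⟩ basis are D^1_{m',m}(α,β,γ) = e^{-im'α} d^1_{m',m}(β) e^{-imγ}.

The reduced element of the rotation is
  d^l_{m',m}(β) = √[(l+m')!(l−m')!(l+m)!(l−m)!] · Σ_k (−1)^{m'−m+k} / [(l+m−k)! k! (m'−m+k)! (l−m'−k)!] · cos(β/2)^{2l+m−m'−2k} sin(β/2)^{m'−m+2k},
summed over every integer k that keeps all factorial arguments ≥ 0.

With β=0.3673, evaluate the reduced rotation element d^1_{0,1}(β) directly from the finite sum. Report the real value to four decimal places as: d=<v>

d=0.2539

d^1_{0,1}(β=0.3673) via the finite sum:
With c≡cos(β/2)=0.983184 and s≡sin(β/2)=0.182619, N=[1·1·2·1]^{1/2}=1.414214
Admissible k: 1..1 (factorial args all ≥0)
  k=1: (−1)^0·1.4142/(1)·0.9832^1·0.1826^1 = +0.253920
d^1_{0,1}(0.3673) = +0.253920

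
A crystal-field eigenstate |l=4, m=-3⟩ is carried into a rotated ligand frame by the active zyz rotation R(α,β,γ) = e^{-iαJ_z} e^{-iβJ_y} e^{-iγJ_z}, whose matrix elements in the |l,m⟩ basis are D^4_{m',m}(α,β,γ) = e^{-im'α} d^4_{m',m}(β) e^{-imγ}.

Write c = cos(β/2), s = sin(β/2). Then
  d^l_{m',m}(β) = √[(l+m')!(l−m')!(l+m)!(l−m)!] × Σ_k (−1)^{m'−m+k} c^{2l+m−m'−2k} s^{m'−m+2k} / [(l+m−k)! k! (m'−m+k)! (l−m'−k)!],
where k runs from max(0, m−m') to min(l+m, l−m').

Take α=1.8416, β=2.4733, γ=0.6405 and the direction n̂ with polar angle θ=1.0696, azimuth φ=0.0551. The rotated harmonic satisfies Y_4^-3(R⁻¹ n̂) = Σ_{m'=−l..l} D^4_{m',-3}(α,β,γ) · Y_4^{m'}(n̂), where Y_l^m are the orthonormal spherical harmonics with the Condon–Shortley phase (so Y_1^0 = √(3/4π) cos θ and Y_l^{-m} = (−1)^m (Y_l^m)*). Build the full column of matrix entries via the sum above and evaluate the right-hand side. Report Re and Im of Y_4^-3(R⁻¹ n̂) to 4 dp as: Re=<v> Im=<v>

Need the full column D^4_{m',-3} for m'=−4..4 at α=1.8416, β=2.4733, γ=0.6405.
cos(β/2)=0.327963, sin(β/2)=0.944691
d^4_{-4,-3}: single k=1 term ⇒ +0.001090;  D = -0.001080+0.000149i
d^4_{-3,-3}: k∈[0..1] ⇒ +0.000134 -0.007774 = -0.007640;  D = -0.003029-0.007014i
d^4_{-2,-3}: k∈[0..1] ⇒ -0.001443 +0.035907 = +0.034464;  D = +0.026831-0.021630i
d^4_{-1,-3}: k∈[0..1] ⇒ +0.008814 -0.121892 = -0.113078;  D = +0.091932+0.065841i
d^4_{0,-3}: k∈[0..1] ⇒ -0.037849 +0.314041 = +0.276192;  D = -0.094888+0.259380i
d^4_{1,-3}: k∈[0..1] ⇒ +0.121892 -0.606816 = -0.484924;  D = -0.483377-0.038704i
d^4_{2,-3}: k∈[0..1] ⇒ -0.297925 +0.823979 = +0.526053;  D = -0.099817-0.516497i
d^4_{3,-3}: k∈[0..1] ⇒ +0.535162 -0.634332 = -0.099171;  D = +0.088787-0.044178i
d^4_{4,-3}: single k=0 term ⇒ -0.622869;  D = -0.416537-0.463102i
Y_4^{m'}(θ=1.0696,φ=0.0551) and Σ D·Y over m':
  (-0.0011+0.0001i)·(+0.2555-0.0572i)  (-0.0030-0.0070i)·(+0.4001-0.0668i)  (+0.0268-0.0216i)·(+0.1575-0.0174i)  (+0.0919+0.0658i)·(-0.2755+0.0152i)  (-0.0949+0.2594i)·(-0.2180+0.0000i)  (-0.4834-0.0387i)·(+0.2755+0.0152i)  (-0.0998-0.5165i)·(+0.1575+0.0174i)  (+0.0888-0.0442i)·(-0.4001-0.0668i)  (-0.4165-0.4631i)·(+0.2555+0.0572i)
Y_4^-3(R⁻¹ n̂) = -0.261418-0.311160i

Re=-0.2614 Im=-0.3112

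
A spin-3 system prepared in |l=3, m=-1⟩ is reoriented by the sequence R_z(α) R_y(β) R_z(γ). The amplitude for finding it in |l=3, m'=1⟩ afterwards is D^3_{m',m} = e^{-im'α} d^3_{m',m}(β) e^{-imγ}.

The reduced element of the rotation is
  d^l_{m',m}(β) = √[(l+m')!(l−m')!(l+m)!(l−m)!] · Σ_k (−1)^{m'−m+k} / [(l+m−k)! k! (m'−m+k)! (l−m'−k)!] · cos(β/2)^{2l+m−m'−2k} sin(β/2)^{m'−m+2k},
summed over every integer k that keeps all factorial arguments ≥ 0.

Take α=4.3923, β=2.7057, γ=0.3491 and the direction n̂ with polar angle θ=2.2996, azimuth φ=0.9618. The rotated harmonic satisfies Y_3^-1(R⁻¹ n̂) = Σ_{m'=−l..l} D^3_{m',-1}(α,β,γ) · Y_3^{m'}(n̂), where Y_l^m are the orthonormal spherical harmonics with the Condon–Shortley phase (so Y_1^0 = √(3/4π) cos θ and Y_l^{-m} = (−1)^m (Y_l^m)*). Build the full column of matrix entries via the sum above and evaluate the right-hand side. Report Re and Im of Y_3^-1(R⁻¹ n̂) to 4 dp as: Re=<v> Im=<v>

Re=-0.1665 Im=-0.0208

Need the full column D^3_{m',-1} for m'=−3..3 at α=4.3923, β=2.7057, γ=0.3491.
cos(β/2)=0.216225, sin(β/2)=0.976344
d^3_{-3,-1}: single k=2 term ⇒ +0.008070;  D = +0.004631+0.006609i
d^3_{-2,-1}: k∈[1..2] ⇒ +0.001459 -0.059505 = -0.058046;  D = +0.055604-0.016658i
d^3_{-1,-1}: k∈[0..2] ⇒ +0.000102 -0.016669 +0.254902 = +0.238335;  D = +0.006913-0.238235i
d^3_{0,-1}: k∈[0..2] ⇒ -0.001599 +0.097777 -0.664523 = -0.568344;  D = -0.534062-0.194403i
d^3_{1,-1}: k∈[0..2] ⇒ +0.012502 -0.339870 +0.866196 = +0.538828;  D = -0.334262+0.422616i
d^3_{2,-1}: k∈[0..1] ⇒ -0.059505 +0.606623 = +0.547118;  D = -0.300528-0.457188i
d^3_{3,-1}: single k=0 term ⇒ +0.164539;  D = +0.158948-0.042527i
Y_3^{m'}(θ=2.2996,φ=0.9618) and Σ D·Y over m':
  (+0.0046+0.0066i)·(-0.1675-0.0439i)  (+0.0556-0.0167i)·(+0.1309+0.3554i)  (+0.0069-0.2382i)·(+0.1679-0.2408i)  (-0.5341-0.1944i)·(+0.1944+0.0000i)  (-0.3343+0.4226i)·(-0.1679-0.2408i)  (-0.3005-0.4572i)·(+0.1309-0.3554i)  (+0.1589-0.0425i)·(+0.1675-0.0439i)
Y_3^-1(R⁻¹ n̂) = -0.166504-0.020801i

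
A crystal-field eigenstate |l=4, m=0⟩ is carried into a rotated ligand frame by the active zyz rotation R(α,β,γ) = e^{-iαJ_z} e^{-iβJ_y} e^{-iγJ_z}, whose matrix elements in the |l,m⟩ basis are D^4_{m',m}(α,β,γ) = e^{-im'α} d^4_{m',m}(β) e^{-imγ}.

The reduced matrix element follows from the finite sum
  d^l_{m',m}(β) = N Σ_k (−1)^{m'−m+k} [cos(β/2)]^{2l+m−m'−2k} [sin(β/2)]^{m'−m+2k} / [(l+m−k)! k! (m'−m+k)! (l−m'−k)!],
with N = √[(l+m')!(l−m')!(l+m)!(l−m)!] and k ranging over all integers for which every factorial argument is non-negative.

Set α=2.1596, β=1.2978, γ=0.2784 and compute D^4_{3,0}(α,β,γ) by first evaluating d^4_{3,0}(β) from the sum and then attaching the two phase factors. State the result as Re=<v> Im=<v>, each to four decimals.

D^4_{3,0}(2.1596,1.2978,0.2784) = e^{-i·3·2.1596}·d^4_{3,0}(1.2978)·e^{-i·0·0.2784}. Compute d first:
Half-angle: c=0.796749, s=0.604310. N=√(5040·1·24·24)=1703.830978
k∈{0,1} keeps every argument non-negative
  k=0: (−1)^3·1703.8310/(144)·0.7967^5·0.6043^3 = -0.838401
  k=1: (−1)^4·1703.8310/(144)·0.7967^3·0.6043^5 = +0.482313
d^4_{3,0}(1.2978) = -0.838401 +0.482313 = -0.356088
Attach z-rotation phases: D = e^{-i(3)(2.1596)}·(-0.356088)·e^{-i(0)(0.2784)} = -0.349297+0.069213i

Re=-0.3493 Im=0.0692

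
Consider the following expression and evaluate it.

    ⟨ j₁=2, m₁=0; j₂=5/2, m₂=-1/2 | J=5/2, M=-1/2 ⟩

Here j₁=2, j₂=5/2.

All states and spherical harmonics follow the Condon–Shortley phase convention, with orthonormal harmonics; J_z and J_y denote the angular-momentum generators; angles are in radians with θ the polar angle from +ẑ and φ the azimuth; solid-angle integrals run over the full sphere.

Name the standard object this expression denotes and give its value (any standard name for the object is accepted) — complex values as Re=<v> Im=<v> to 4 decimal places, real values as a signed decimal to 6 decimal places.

Clebsch–Gordan coefficient, −√(8/35) ≈ -0.478091

This is a Clebsch–Gordan (vector-coupling) coefficient.
triangle: 2!·2!·3!/8! = 24/40320
(j±m)!: 2!·2!·2!·3!·2!·3! = 576
prefactor² = (2J+1)·Δ·N² = 72/35
  k=0: +1/(0!·2!·2!·2!·0!·1!) = 1/8
  k=1: −1/(1!·1!·1!·1!·1!·2!) = -1/2
  k=2: +1/(2!·0!·0!·0!·2!·3!) = 1/24
Σ = -1/3  ⇒  CG² = 72/35·(-1/3)² = 8/35
CG = −√(8/35) = -0.478091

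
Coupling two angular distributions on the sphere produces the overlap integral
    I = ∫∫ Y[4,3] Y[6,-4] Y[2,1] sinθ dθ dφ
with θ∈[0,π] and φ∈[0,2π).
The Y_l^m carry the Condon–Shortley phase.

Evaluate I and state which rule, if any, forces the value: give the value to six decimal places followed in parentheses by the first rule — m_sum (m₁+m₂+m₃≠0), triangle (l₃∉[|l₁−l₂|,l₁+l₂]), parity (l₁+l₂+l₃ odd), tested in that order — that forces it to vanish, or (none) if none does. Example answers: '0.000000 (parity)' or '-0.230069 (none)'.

0.246389 (none)

Rules hold: Σm=0, L=12 even, 2≤2≤10.
N = 9·13·5 = 585
Δ = 8!·0!·4!/13! = 1/6435
Racah Σ t=4..4: t=4:+1/2304 = 1/2304
⇒ 3j(4 6 2; 0 0 0)² = 5/143, sgn +1
Racah Σ t=1..1: t=1:−1/30240 = -1/30240
⇒ 3j(4 6 2; 3 -4 1)² = 16/429, sgn +1
4πI² = N·(3j₀)²·(3jₘ)² = 1200/1573
I = +1·√(0.762873/4π) = 0.24638901
No selection rule forces the value: the integral is nonzero (none).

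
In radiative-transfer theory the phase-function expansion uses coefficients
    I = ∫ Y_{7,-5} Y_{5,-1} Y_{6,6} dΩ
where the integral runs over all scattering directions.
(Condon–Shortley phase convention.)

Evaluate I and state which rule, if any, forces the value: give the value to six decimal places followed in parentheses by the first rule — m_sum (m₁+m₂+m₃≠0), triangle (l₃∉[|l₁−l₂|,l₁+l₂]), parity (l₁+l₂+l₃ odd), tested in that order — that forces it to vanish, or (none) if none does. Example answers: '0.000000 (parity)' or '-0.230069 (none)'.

-0.180759 (none)

Rules hold: Σm=0, L=18 even, 2≤6≤12.
N = 15·11·13 = 2145
Δ = 6!·8!·4!/19! = 1/174594420
Racah Σ t=1..5: t=1:−1/4147200 t=2:+1/207360 t=3:−1/82944 t=4:+1/207360 t=5:−1/4147200 = -1/345600
⇒ 3j(7 5 6; 0 0 0)² = 420/46189, sgn -1
Racah Σ t=4..4: t=4:+1/46448640 = 1/46448640
⇒ 3j(7 5 6; -5 -1 6)² = 2475/117572, sgn +1
4πI² = N·(3j₀)²·(3jₘ)² = 556875/1356277
I = -1·√(0.410591/4π) = -0.18075892
No selection rule forces the value: the integral is nonzero (none).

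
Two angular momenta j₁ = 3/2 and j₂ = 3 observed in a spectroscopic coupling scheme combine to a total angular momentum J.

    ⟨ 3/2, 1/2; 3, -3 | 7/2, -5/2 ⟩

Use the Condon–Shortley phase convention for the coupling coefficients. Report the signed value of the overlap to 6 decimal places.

+√(8/21) = +0.617213

√[8·1!2!5!/9! · 2!1!0!6!1!6!] = √(38400/7)
  +(−1)^0/∏(0,1,1,0,1,5)! = 1/120  (running 1/120)
⟨..|..⟩ = √(38400/7)·(1/120) = +0.617213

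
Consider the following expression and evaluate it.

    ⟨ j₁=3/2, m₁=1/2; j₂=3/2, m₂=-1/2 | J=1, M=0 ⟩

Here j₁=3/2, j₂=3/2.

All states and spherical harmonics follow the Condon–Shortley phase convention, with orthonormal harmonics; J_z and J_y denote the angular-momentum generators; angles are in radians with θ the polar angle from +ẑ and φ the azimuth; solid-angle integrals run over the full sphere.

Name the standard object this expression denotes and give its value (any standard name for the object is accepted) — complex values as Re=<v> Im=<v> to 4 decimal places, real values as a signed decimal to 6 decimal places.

This is a Clebsch–Gordan (vector-coupling) coefficient.
√[3·2!1!1!/5! · 2!1!1!2!1!1!] = √(1/5)
  +(−1)^0/∏(0,2,1,1,0,0)! = 1/2  (running 1/2)
  +(−1)^1/∏(1,1,0,0,1,1)! = -1  (running -1/2)
⟨..|..⟩ = √(1/5)·(-1/2) = -0.223607

Clebsch–Gordan coefficient, −√(1/20) ≈ -0.223607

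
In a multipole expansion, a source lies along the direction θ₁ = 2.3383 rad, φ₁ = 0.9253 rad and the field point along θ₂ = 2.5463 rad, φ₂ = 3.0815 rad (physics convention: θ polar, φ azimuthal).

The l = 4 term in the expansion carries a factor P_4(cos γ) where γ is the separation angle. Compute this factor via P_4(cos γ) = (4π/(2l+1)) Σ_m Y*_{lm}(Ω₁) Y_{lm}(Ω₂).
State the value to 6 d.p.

Summing Y*_{l m}(θ₁,φ₁)·Y_{l m}(θ₂,φ₂) over m ∈ [−4, 4]; prefactor 4π/(2·4+1) = 1.396263:
  m=-4: Y*=-0.100587-0.063008i  Y=+0.042497+0.010416i  product -0.003618-0.003725i
  m=-3: Y*=+0.302489-0.115828i  Y=+0.179774+0.032765i  product +0.058175-0.010912i
  m=-2: Y*=-0.113621+0.395419i  Y=+0.396717+0.047910i  product -0.064020+0.151426i
  m=-1: Y*=-0.053296-0.070767i  Y=+0.394419+0.023730i  product -0.019342-0.029177i
  m=+0: Y*=-0.352081-0.000000i  Y=-0.118172+0.000000i  product +0.041606+0.000000i
  m=+1: Y*=+0.053296-0.070767i  Y=-0.394419+0.023730i  product -0.019342+0.029177i
  m=+2: Y*=-0.113621-0.395419i  Y=+0.396717-0.047910i  product -0.064020-0.151426i
  m=+3: Y*=-0.302489-0.115828i  Y=-0.179774+0.032765i  product +0.058175+0.010912i
  m=+4: Y*=-0.100587+0.063008i  Y=+0.042497-0.010416i  product -0.003618+0.003725i
Total Σ_m = -0.016004+0.000000i. Multiply by 1.396263: -0.022346+0.000000i. P_4(cos γ) = -0.022346

-0.022346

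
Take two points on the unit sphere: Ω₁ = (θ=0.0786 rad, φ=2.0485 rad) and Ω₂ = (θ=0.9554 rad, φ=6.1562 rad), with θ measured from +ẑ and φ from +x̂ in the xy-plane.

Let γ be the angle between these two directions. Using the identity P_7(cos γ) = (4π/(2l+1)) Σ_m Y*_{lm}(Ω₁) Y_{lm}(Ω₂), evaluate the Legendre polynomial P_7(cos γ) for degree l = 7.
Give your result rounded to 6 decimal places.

Addition theorem: P_7(cos γ) = (4π/15) Σ_m Y*_{lm}(Ω₁) Y_{lm}(Ω₂), m = −7…7:
  m=-7: Y*=-0.00000 + 0.00000j  Y=0.07628 + 0.09396j  product -0.00000 + 0.00000j
  m=-6: Y*=0.00000 - 0.00000j  Y=0.23163 + 0.22099j  product 0.00000 + 0.00000j
  m=-5: Y*=-0.00001 - 0.00001j  Y=0.35734 + 0.26325j  product -0.00000 - 0.00001j
  m=-4: Y*=-0.00009 + 0.00026j  Y=0.21924 + 0.12204j  product -0.00005 + 0.00005j
  m=-3: Y*=0.00417 - 0.00058j  Y=-0.17408 - 0.06972j  product -0.00077 - 0.00019j
  m=-2: Y*=-0.02605 - 0.03684j  Y=-0.33672 - 0.08740j  product 0.00555 + 0.01468j
  m=-1: Y*=-0.14150 + 0.27332j  Y=0.04620 + 0.00590j  product -0.00815 + 0.01179j
  m=+0: Y*=1.00005 + 0.00000j  Y=0.35041 + 0.00000j  product 0.35042 + 0.00000j
  m=+1: Y*=0.14150 + 0.27332j  Y=-0.04620 + 0.00590j  product -0.00815 - 0.01179j
  m=+2: Y*=-0.02605 + 0.03684j  Y=-0.33672 + 0.08740j  product 0.00555 - 0.01468j
  m=+3: Y*=-0.00417 - 0.00058j  Y=0.17408 - 0.06972j  product -0.00077 + 0.00019j
  m=+4: Y*=-0.00009 - 0.00026j  Y=0.21924 - 0.12204j  product -0.00005 - 0.00005j
  m=+5: Y*=0.00001 - 0.00001j  Y=-0.35734 + 0.26325j  product -0.00000 + 0.00001j
  m=+6: Y*=0.00000 + 0.00000j  Y=0.23163 - 0.22099j  product 0.00000 - 0.00000j
  m=+7: Y*=0.00000 + 0.00000j  Y=-0.07628 + 0.09396j  product -0.00000 - 0.00000j
Total Σ_m = 0.34359 + 0.00000j. Multiply by 0.837758: 0.28784 + 0.00000j. P_7(cos γ) = 0.287844

0.287844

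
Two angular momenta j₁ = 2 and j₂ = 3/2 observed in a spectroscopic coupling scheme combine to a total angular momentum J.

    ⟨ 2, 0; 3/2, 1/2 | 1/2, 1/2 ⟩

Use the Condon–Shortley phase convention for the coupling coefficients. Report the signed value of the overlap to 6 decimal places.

+0.447214

j₁+j₂−J=3  J+j₁−j₂=1  J−j₁+j₂=0  j₁+j₂+J+1=5
(j₁±m₁, j₂±m₂, J±M) = (2,2,2,1,1,0)
P² = 4/5
sum k=2..2:
  [2] +1/2 = 1/2
S = 1/2
C² = P²·S² = 1/5 ; C = +0.447214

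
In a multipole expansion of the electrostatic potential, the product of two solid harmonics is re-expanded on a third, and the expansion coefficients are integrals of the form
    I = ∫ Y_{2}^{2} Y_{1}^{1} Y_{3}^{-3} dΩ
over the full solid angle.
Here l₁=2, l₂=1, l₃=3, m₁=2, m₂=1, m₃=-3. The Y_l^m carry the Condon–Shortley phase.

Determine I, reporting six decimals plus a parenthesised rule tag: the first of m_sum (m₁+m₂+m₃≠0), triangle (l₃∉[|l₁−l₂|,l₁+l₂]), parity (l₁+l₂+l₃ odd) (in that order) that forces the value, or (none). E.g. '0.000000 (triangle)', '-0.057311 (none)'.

-0.319865 (none)

Checks pass: Σm=0; 6 even; l₃=3∈[1,3].
(2·2+1)(2·1+1)(2·3+1) = 105
Δ: 0! 4! 2! / 7! → 1/105
sum: t=0:+1/4 = 1/4
3j²(2 1 3; 0 0 0) = Δ·Π!·Σ² = 3/35  (sign -1)
sum: t=0:+1/48 = 1/48
3j²(2 1 3; 2 1 -3) = Δ·Π!·Σ² = 1/7  (sign +1)
combine: 4πI² = 105·3/35·1/7 = 9/7
take √, sign -1: I = -0.31986543
No selection rule forces the value: the integral is nonzero (none).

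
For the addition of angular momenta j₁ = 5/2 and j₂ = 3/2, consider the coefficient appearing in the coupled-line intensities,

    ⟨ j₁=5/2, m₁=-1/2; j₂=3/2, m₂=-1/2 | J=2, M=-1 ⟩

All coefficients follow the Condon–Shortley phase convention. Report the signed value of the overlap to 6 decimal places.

j₁+j₂−J=2  J+j₁−j₂=3  J−j₁+j₂=1  j₁+j₂+J+1=7
(j₁±m₁, j₂±m₂, J±M) = (2,3,1,2,1,3)
P² = 12/7
sum k=0..1:
  [0] +1/12 = 1/12
  [1] −1/2 = -1/2
S = -5/12
C² = P²·S² = 25/84 ; C = -0.545545

−√(25/84) = -0.545545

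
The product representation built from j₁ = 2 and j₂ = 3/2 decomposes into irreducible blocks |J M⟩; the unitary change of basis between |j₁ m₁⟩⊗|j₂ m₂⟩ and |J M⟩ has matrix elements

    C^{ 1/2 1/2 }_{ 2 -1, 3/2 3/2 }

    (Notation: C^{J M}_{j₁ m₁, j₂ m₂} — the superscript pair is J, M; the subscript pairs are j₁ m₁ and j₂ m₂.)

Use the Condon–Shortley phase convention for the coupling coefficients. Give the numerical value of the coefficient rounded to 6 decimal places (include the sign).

triangle: 3!×1!×0!/5! = 6/120
(j±m)!: 1!×3!×3!×0!×1!×0! = 36
prefactor² = (2J+1)×Δ×N² = 18/5
  k=3: −1/(3!×0!×0!×0!×1!×0!) = -1/6
Σ = -1/6  ⇒  CG² = 18/5×(-1/6)² = 1/10
CG = −√(1/10) = -0.316228

−√(1/10) = -0.316228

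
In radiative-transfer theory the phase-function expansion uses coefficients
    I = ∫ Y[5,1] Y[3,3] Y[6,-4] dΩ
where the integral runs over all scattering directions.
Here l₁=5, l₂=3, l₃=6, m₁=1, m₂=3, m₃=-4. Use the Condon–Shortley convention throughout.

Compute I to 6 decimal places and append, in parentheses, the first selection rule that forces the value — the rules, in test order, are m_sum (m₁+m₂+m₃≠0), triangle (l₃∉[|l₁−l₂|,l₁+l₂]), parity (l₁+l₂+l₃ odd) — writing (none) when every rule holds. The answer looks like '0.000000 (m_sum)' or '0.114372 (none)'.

Checks pass: Σm=0; 14 even; l₃=6∈[2,8].
(2·5+1)(2·3+1)(2·6+1) = 1001
Δ: 2! 8! 4! / 15! → 1/675675
sum: t=0:+1/8640 t=1:−1/2304 t=2:+1/8640 = -7/34560
3j²(5 3 6; 0 0 0) = Δ·Π!·Σ² = 7/429  (sign -1)
sum: t=2:+1/69120 = 1/69120
3j²(5 3 6; 1 3 -4) = Δ·Π!·Σ² = 4/143  (sign +1)
combine: 4πI² = 1001·7/429·4/143 = 196/429
take √, sign -1: I = -0.19067531
No selection rule forces the value: the integral is nonzero (none).

-0.190675 (none)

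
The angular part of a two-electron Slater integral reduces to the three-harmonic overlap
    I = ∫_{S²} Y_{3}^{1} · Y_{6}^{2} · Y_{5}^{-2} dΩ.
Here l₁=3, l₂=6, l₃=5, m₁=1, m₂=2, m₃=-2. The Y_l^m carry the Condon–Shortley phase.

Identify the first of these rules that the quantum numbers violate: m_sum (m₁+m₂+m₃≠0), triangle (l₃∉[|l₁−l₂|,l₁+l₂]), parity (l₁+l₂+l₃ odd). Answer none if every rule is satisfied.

m_sum

Σmᵢ = 1  ✗
l₃∈[|l₁−l₂|,l₁+l₂]=[3,9], have l₃=5
Σlᵢ = 14 ⇒ even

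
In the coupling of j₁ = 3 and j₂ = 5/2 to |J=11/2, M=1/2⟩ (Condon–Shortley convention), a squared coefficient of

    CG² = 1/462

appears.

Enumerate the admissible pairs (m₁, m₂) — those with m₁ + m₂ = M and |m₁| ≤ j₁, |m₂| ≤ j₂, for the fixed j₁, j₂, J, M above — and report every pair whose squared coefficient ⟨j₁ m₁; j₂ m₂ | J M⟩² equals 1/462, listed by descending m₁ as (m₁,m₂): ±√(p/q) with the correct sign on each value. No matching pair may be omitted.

Admissible pairs with m₁+m₂ = M = 1/2: (-2,5/2), (-1,3/2), (0,1/2), (1,-1/2), (2,-3/2), (3,-5/2)
  (m₁,m₂)=(3,-5/2): CG² = 1/462, CG = +√(1/462)   ← matches the target
  (m₁,m₂)=(2,-3/2): CG² = 5/77, CG = +√(5/77)
  (m₁,m₂)=(1,-1/2): CG² = 25/77, CG = +√(25/77)
  (m₁,m₂)=(0,1/2): CG² = 100/231, CG = +√(100/231)
  (m₁,m₂)=(-1,3/2): CG² = 25/154, CG = +√(25/154)
  (m₁,m₂)=(-2,5/2): CG² = 1/77, CG = +√(1/77)
Pairs with CG² = 1/462: (3,-5/2): +√(1/462)

(3,-5/2): +√(1/462)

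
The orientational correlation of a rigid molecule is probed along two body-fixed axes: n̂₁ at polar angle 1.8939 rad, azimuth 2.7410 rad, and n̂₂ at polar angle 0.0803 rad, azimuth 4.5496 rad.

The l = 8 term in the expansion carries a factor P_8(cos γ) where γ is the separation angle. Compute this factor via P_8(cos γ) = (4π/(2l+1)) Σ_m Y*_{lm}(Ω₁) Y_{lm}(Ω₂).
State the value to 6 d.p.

-0.273688

Addition theorem: P_8(cos γ) = (4π/17) Σ_m Y*_{lm}(Ω₁) Y_{lm}(Ω₂), m = −8…8:
  term(m=-8) = -0.00000 - 0.00000j   from Y*(Ω₁)=-0.33628 + 0.02126j, Y(Ω₂)=0.00000 + 0.00000j
  term(m=-7) = -0.00000 + 0.00000j   from Y*(Ω₁)=-0.42585 - 0.14941j, Y(Ω₂)=0.00000 - 0.00000j
  term(m=-6) = -0.00000 + 0.00000j   from Y*(Ω₁)=-0.10370 - 0.09431j, Y(Ω₂)=-0.00000 - 0.00000j
  term(m=-5) = -0.00001 - 0.00000j   from Y*(Ω₁)=0.12335 + 0.26743j, Y(Ω₂)=-0.00002 + 0.00002j
  term(m=-4) = -0.00008 + 0.00012j   from Y*(Ω₁)=0.00829 + 0.26259j, Y(Ω₂)=0.00044 + 0.00033j
  term(m=-3) = -0.00084 - 0.00098j   from Y*(Ω₁)=0.06612 - 0.17098j, Y(Ω₂)=0.00330 - 0.00622j
  term(m=-2) = -0.01685 + 0.00868j   from Y*(Ω₁)=0.20586 - 0.21246j, Y(Ω₂)=-0.06072 - 0.02050j
  term(m=-1) = -0.01151 - 0.04747j   from Y*(Ω₁)=-0.12030 + 0.05095j, Y(Ω₂)=-0.06060 + 0.36895j
  term(m=+0) = -0.31165 + 0.00000j   from Y*(Ω₁)=-0.30201 + 0.00000j, Y(Ω₂)=1.03194 + 0.00000j
  term(m=+1) = -0.01151 + 0.04747j   from Y*(Ω₁)=0.12030 + 0.05095j, Y(Ω₂)=0.06060 + 0.36895j
  term(m=+2) = -0.01685 - 0.00868j   from Y*(Ω₁)=0.20586 + 0.21246j, Y(Ω₂)=-0.06072 + 0.02050j
  term(m=+3) = -0.00084 + 0.00098j   from Y*(Ω₁)=-0.06612 - 0.17098j, Y(Ω₂)=-0.00330 - 0.00622j
  term(m=+4) = -0.00008 - 0.00012j   from Y*(Ω₁)=0.00829 - 0.26259j, Y(Ω₂)=0.00044 - 0.00033j
  term(m=+5) = -0.00001 + 0.00000j   from Y*(Ω₁)=-0.12335 + 0.26743j, Y(Ω₂)=0.00002 + 0.00002j
  term(m=+6) = -0.00000 - 0.00000j   from Y*(Ω₁)=-0.10370 + 0.09431j, Y(Ω₂)=-0.00000 + 0.00000j
  term(m=+7) = -0.00000 - 0.00000j   from Y*(Ω₁)=0.42585 - 0.14941j, Y(Ω₂)=-0.00000 - 0.00000j
  term(m=+8) = -0.00000 + 0.00000j   from Y*(Ω₁)=-0.33628 - 0.02126j, Y(Ω₂)=0.00000 - 0.00000j
Σ over m = -0.37025 + 0.00000j; ×(4π/17) → -0.27369 + 0.00000j. Real part: -0.273688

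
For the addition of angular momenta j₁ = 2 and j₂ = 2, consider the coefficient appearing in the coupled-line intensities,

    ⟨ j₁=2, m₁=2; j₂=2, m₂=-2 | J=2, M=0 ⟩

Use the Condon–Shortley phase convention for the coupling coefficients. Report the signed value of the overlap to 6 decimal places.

+√(2/7) ≈ +0.534522

triangle: 2!×2!×2!/7! = 8/5040
(j±m)!: 4!×0!×0!×4!×2!×2! = 2304
prefactor² = (2J+1)×Δ×N² = 128/7
  k=0: +1/(0!×2!×0!×0!×2!×2!) = 1/8
Σ = 1/8  ⇒  CG² = 128/7×(1/8)² = 2/7
CG = +√(2/7) = +0.534522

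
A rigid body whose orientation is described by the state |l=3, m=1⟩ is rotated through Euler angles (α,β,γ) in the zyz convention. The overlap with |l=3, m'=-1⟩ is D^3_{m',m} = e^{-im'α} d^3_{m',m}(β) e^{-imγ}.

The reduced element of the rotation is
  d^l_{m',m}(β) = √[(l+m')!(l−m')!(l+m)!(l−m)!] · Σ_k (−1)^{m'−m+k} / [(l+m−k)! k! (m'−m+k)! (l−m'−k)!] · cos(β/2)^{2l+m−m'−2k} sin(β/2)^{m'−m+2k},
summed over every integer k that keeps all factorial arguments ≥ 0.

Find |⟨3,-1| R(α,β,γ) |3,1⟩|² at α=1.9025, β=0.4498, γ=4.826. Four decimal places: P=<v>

First d^3_{-1,1}(β=0.4498), then the phase factors e^{-i(-1)α} and e^{-i(1)γ}:
With c≡cos(β/2)=0.974816 and s≡sin(β/2)=0.223009, N=[2·24·24·2]^{1/2}=48.000000
k∈{2,3,4} keeps every argument non-negative
  k=2: (−1)^0·48.0000/(8)·0.9748^4·0.2230^2 = +0.269455
  k=3: (−1)^1·48.0000/(6)·0.9748^2·0.2230^4 = -0.018803
  k=4: (−1)^2·48.0000/(48)·0.9748^0·0.2230^6 = +0.000123
d^3_{-1,1}(0.4498) = +0.269455 -0.018803 +0.000123 = +0.250776
|D^3_{-1,1}|² = |d^3_{-1,1}(β)|² = (+0.250776)² = 0.062888 (the z-rotation phases have unit modulus)

P=0.0629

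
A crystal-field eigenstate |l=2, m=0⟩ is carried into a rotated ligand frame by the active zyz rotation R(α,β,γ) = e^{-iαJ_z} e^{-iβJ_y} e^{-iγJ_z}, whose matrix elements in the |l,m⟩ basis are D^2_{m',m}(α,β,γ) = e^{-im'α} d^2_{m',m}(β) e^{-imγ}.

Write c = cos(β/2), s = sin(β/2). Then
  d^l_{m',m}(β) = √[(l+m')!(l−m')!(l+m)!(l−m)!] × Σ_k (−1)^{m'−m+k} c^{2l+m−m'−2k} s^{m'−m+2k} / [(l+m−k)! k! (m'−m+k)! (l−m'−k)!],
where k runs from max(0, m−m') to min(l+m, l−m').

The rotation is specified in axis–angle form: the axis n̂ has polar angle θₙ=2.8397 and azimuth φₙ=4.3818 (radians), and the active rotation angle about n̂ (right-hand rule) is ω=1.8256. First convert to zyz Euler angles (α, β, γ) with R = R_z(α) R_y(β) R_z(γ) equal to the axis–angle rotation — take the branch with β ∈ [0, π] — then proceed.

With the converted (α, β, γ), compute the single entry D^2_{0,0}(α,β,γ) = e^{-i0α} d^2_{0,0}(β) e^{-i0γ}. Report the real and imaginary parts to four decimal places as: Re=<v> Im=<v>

Axis–angle → zyz. n̂ = (sinθₙcosφₙ, sinθₙsinφₙ, cosθₙ) = (-0.096513, -0.281228, -0.954775), ω = 1.8256.
R = I cosω + sinω [n̂]ₓ + (1−cosω) n̂n̂ᵀ gives
  R = [-0.240393, +0.957932, -0.156774; -0.889965, -0.153031, +0.429585; +0.387522, +0.242792, +0.889314]
β = atan2(√(R₁₃²+R₂₃²), R₃₃) = 0.474955; α = atan2(R₂₃, R₁₃) mod 2π = 1.920720; γ = atan2(R₃₂, −R₃₁) mod 2π = 2.581898
D^2_{0,0}(1.9207,0.4750,2.5819) = e^{-i·0·1.9207}·d^2_{0,0}(0.4750)·e^{-i·0·2.5819}. Compute d first:
With c≡cos(β/2)=0.971935 and s≡sin(β/2)=0.235251, N=[2·2·2·2]^{1/2}=4.000000
k∈{0,1,2} keeps every argument non-negative
  k=0: (−1)^0·4.0000/(4)·0.9719^4·0.2353^0 = +0.892376
  k=1: (−1)^1·4.0000/(1)·0.9719^2·0.2353^2 = -0.209121
  k=2: (−1)^2·4.0000/(4)·0.9719^0·0.2353^4 = +0.003063
d^2_{0,0}(0.4750) = +0.892376 -0.209121 +0.003063 = +0.686318
D = (+1.000000+0.000000i)·(+0.686318)·(+1.000000+0.000000i) = +0.686318+0.000000i

Re=0.6863 Im=0.0000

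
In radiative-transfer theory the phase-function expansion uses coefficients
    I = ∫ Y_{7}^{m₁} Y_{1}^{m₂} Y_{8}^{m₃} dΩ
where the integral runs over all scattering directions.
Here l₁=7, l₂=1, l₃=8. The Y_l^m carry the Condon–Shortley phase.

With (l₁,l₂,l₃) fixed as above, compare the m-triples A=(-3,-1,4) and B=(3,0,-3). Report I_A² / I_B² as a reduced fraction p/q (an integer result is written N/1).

l's match ⇒ only the (l;m) 3-j factors differ between A and B.
A: triangle coeff Δ(7,1,8) = 1/2040; Σ_t [0,0]: t=0:+1/174182400 = 1/174182400; (3j)²=11/340 [(7 1 8; -3 -1 4)], sign=+1
B: triangle coeff Δ(7,1,8) = 1/2040; Σ_t [0,0]: t=0:+1/87091200 = 1/87091200; (3j)²=11/408 [(7 1 8; 3 0 -3)], sign=-1
I_A²/I_B² = (11/340)/(11/408) = 6/5

6/5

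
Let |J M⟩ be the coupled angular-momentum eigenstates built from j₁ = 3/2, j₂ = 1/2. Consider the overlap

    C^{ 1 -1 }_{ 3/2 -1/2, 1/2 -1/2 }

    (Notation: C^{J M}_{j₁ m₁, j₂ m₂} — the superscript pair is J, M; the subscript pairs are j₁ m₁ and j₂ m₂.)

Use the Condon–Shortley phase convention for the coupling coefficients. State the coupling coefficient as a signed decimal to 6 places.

√[3·1!2!0!/4! · 1!2!0!1!0!2!] = √(1)
  +(−1)^0/∏(0,1,2,0,0,0)! = 1/2  (running 1/2)
⟨..|..⟩ = √(1)·(1/2) = +0.500000

+0.500000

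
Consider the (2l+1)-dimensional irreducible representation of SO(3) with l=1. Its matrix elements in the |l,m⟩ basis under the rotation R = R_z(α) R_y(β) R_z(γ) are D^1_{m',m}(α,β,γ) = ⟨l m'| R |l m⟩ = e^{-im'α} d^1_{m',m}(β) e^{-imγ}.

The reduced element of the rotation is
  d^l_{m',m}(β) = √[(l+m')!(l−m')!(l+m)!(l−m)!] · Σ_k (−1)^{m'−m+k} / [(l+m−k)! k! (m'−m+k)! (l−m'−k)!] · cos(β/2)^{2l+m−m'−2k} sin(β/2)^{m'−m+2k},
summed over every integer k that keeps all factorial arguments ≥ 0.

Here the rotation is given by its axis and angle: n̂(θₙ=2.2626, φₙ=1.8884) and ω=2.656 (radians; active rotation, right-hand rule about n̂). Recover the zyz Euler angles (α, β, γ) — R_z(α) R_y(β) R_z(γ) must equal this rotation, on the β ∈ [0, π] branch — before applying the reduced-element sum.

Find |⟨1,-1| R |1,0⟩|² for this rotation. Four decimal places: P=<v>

Axis–angle → zyz. n̂ = (sinθₙcosφₙ, sinθₙsinφₙ, cosθₙ) = (-0.240494, +0.731581, -0.637927), ω = 2.6560.
R = I cosω + sinω [n̂]ₓ + (1−cosω) n̂n̂ᵀ gives
  R = [-0.775410, -0.033802, +0.630553; -0.629285, +0.124153, -0.767194; -0.052353, -0.991687, -0.117540]
β = atan2(√(R₁₃²+R₂₃²), R₃₃) = 1.688609; α = atan2(R₂₃, R₁₃) mod 2π = 5.400339; γ = atan2(R₃₂, −R₃₁) mod 2π = 4.765131
First d^1_{-1,0}(β=1.6886), then the phase factors e^{-i(-1)α} and e^{-i(0)γ}:
Half-angle: c=0.664251, s=0.747509. N=√(1·2·1·1)=1.414214
The bounds max(0,m−m')=1 and min(l+m,l−m')=1 give 1 term
  k=1: (−1)^0·1.4142/(1)·0.6643^1·0.7475^1 = +0.702205
d^1_{-1,0}(1.6886) = +0.702205
|D^1_{-1,0}|² = |d^1_{-1,0}(β)|² = (+0.702205)² = 0.493092 (the z-rotation phases have unit modulus)

P=0.4931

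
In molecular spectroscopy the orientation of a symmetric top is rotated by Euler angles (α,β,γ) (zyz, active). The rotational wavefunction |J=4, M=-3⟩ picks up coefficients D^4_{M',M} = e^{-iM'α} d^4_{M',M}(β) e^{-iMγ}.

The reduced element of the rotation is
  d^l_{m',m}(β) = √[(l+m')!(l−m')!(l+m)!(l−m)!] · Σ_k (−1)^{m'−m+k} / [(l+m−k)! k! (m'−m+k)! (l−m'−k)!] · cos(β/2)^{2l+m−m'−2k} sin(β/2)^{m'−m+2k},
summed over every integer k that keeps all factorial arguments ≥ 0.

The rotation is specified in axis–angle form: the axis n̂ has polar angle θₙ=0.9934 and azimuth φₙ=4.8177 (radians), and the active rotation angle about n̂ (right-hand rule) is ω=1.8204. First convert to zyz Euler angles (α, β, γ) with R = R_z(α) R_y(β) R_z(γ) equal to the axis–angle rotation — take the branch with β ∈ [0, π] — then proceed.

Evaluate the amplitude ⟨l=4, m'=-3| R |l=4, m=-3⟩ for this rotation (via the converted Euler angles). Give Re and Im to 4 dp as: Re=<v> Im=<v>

Axis–angle → zyz. n̂ = (sinθₙcosφₙ, sinθₙsinφₙ, cosθₙ) = (+0.088076, -0.833245, +0.545844), ω = 1.8204.
R = I cosω + sinω [n̂]ₓ + (1−cosω) n̂n̂ᵀ gives
  R = [-0.237346, -0.620446, -0.747472; +0.437412, +0.618782, -0.652518; +0.867374, -0.481826, +0.124525]
β = atan2(√(R₁₃²+R₂₃²), R₃₃) = 1.445948; α = atan2(R₂₃, R₁₃) mod 2π = 3.859270; γ = atan2(R₃₂, −R₃₁) mod 2π = 3.648648
Split into d^4_{-3,-3}(β=1.4459) × two z-phases.
c=cos(1.445948/2)=0.749841, s=sin(1.445948/2)=0.661618; N=√[1·5040·1·5040]=5040.000000
k: max(0,(-3)−(-3))=0 … min(4+(-3),4−(-3))=1
  k=0: (−1)^0·5040.0000/(5040)·0.7498^8·0.6616^0 = +0.099944
  k=1: (−1)^1·5040.0000/(720)·0.7498^6·0.6616^2 = -0.544664
d^4_{-3,-3}(1.4459) = +0.099944 -0.544664 = -0.444720
D = (+0.549893-0.835235i)·(-0.444720)·(-0.049610-0.998769i) = +0.383121+0.225820i

Re=0.3831 Im=0.2258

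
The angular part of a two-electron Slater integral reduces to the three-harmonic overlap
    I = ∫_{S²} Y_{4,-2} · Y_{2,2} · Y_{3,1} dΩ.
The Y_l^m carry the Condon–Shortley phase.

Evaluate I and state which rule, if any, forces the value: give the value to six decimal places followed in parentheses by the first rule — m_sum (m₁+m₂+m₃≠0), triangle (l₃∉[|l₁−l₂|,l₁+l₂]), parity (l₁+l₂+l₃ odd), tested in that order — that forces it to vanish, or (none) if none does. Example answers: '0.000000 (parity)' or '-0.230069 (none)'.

0.000000 (m_sum)

Σmᵢ = 1 ≠ 0, so the φ-integral vanishes; I = 0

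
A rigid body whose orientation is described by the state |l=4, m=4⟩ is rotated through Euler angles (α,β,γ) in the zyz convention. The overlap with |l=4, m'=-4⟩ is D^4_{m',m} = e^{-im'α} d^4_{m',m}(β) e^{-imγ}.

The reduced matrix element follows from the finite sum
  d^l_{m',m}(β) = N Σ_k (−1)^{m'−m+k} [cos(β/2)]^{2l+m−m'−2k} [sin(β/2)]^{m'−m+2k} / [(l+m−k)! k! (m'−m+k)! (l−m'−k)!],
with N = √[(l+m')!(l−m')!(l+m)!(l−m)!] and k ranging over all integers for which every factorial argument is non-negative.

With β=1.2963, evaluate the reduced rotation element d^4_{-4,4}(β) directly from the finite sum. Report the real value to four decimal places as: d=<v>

d=0.0176

d^4_{-4,4}(β=1.2963) via the finite sum:
With c≡cos(β/2)=0.797202 and s≡sin(β/2)=0.603713, N=[1·40320·40320·1]^{1/2}=40320.000000
k: max(0,(4)−(-4))=8 … min(4+(4),4−(-4))=8
  k=8: (−1)^0·40320.0000/(40320)·0.7972^0·0.6037^8 = +0.017646
d^4_{-4,4}(1.2963) = +0.017646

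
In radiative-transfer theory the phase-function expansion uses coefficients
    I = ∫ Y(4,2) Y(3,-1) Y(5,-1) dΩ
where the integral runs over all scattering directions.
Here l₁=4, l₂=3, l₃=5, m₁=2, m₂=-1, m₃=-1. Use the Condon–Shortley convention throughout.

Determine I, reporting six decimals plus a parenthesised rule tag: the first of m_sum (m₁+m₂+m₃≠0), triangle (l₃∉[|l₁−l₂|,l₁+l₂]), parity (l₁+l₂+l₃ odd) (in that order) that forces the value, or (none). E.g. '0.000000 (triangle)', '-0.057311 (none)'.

m-sum 0 ✓  L=12 even ✓  1≤5≤7 ✓
Π(2lᵢ+1) = 9×7×11 = 693
triangle coeff Δ(4,3,5) = 1/180180
Σ_t [0,2]: t=0:+1/576 t=1:−1/144 t=2:+1/576 = -1/288
(3j)²=20/1001 [(4 3 5; 0 0 0)], sign=+1
Σ_t [0,2]: t=0:+1/384 t=1:−1/720 t=2:+1/34560 = 43/34560
(3j)²=1849/180180 [(4 3 5; 2 -1 -1)], sign=+1
⇒ 4πI² = 1849/13013
I = (+1)√(1849/13013/(4π)) = 0.10633465
No selection rule forces the value: the integral is nonzero (none).

0.106335 (none)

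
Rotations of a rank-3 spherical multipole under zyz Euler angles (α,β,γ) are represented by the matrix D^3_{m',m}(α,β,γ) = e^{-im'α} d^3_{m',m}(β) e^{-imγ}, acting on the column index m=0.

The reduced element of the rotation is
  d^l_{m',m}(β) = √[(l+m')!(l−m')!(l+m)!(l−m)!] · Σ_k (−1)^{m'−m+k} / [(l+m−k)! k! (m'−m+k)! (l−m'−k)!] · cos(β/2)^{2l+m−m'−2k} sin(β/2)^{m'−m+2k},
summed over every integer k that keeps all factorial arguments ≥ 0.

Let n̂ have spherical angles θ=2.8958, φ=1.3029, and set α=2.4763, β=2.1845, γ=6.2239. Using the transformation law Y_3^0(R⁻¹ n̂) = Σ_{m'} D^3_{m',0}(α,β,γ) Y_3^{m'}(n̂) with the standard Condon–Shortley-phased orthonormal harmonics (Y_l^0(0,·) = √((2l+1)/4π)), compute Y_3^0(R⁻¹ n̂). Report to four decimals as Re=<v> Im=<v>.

Re=-0.2325 Im=0.0000

Need the full column D^3_{m',0} for m'=−3..3 at α=2.4763, β=2.1845, γ=6.2239.
cos(β/2)=0.460489, sin(β/2)=0.887665
d^3_{-3,0}: single k=3 term ⇒ +0.305437;  D = +0.125961+0.278254i
d^3_{-2,0}: k∈[2..3] ⇒ +0.194061 -0.721102 = -0.527041;  D = -0.125387+0.511909i
d^3_{-1,0}: k∈[1..3] ⇒ +0.063670 -0.709771 +0.879136 = +0.233036;  D = -0.183338+0.143851i
d^3_{0,0}: k∈[0..3] ⇒ +0.009535 -0.318874 +1.184891 -0.489210 = +0.386342;  D = +0.386342+0.000000i
d^3_{1,0}: k∈[0..2] ⇒ -0.063670 +0.709771 -0.879136 = -0.233036;  D = +0.183338+0.143851i
d^3_{2,0}: k∈[0..1] ⇒ +0.194061 -0.721102 = -0.527041;  D = -0.125387-0.511909i
d^3_{3,0}: single k=0 term ⇒ -0.305437;  D = -0.125961+0.278254i
Y_3^{m'}(θ=2.8958,φ=1.3029) and Σ D·Y over m':
  (+0.1260+0.2783i)·(-0.0043+0.0042i)  (-0.1254+0.5119i)·(+0.0505+0.0300i)  (-0.1833+0.1439i)·(+0.0771-0.2809i)  (+0.3863+0.0000i)·(-0.6168+0.0000i)  (+0.1833+0.1439i)·(-0.0771-0.2809i)  (-0.1254-0.5119i)·(+0.0505-0.0300i)  (-0.1260+0.2783i)·(+0.0043+0.0042i)
Y_3^0(R⁻¹ n̂) = -0.232488+0.000000i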